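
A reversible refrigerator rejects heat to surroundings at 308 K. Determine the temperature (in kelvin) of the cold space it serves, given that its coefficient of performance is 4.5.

COP_R = T_C/(T_H − T_C) ⇒ T_C = T_H·COP_R/(1 + COP_R) = 308.00 × 4.5/(1 + 4.5) = 252 K.

T_C ≈ 252 K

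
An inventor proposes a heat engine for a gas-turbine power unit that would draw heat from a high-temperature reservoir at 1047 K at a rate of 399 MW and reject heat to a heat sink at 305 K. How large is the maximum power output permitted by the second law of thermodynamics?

The upper bound on efficiency is η_max = 1 − T_C/T_H = 1 − 305.00/1047.00 = 0.7087.
W_max = η_max · Q_H = 0.7087 × 399 = 283 MW.

Ẇ_max ≈ 283 MW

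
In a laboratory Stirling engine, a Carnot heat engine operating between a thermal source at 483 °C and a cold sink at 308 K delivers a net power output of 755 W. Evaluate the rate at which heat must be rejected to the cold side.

T_H = 483 °C → 483 + 273.15 = 756.15 K.
The Carnot efficiency is η = 1 − T_C/T_H = 1 − 308.00/756.15 = 0.5927.
Since Q_C/Q_H = T_C/T_H and Q_H = W/η, Q_C = W·T_C/(T_H − T_C) = 755 × 308.00/448.15 = 518.9 W.

Q̇_C ≈ 518.9 W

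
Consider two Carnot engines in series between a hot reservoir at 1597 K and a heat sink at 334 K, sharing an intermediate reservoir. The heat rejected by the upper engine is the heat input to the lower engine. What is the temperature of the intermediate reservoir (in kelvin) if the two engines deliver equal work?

T_m ≈ 966 K

For reversible stages Q_m = Q_H·(T_m/T_H). Setting W₁ = Q_H(1 − T_m/T_H) equal to W₂ = Q_m(1 − T_C/T_m) = Q_H·(T_m − T_C)/T_H gives T_H − T_m = T_m − T_C, so T_m = (T_H + T_C)/2 = (1597.00 + 334.00)/2 = 966 K.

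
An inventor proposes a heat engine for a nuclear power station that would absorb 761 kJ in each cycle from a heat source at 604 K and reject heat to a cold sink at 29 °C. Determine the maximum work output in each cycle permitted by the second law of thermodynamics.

W_max ≈ 380 kJ

T_C = 29 °C → 29 + 273.15 = 302.15 K.
The second-law ceiling is the Carnot efficiency, η_max = 1 − T_C/T_H = 1 − 302.15/604.00 = 0.4998.
W_max = η_max · Q_H = 0.4998 × 761 = 380 kJ.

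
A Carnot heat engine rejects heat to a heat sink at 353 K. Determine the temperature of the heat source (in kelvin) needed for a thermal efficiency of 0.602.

T_H ≈ 886.9 K

From η = 1 − T_C/T_H, solving for T_H gives T_H = T_C/(1 − η) = 353.00/(1 − 0.602) = 886.9 K.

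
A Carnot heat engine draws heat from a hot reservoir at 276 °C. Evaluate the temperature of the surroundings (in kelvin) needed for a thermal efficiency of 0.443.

T_C ≈ 305.9 K

T_H = 276 °C → 276 + 273.15 = 549.15 K.
From η = 1 − T_C/T_H, T_C = T_H·(1 − η) = 549.15 × (1 − 0.443) = 305.9 K.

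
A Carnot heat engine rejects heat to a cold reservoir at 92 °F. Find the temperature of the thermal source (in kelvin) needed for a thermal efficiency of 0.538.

T_C = 92 °F → (92 − 32) × 5/9 = 33.33 °C = 306.48 K.
From η = 1 − T_C/T_H, solving for T_H gives T_H = T_C/(1 − η) = 306.48/(1 − 0.538) = 663.4 K.

T_H ≈ 663.4 K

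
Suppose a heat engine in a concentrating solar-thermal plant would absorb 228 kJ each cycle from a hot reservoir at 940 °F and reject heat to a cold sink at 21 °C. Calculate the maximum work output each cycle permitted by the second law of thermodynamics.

T_H = 940 °F → (940 − 32) × 5/9 = 504.44 °C = 777.59 K.
T_C = 21 °C → 21 + 273.15 = 294.15 K.
No engine can exceed the Carnot limit: η_max = 1 − T_C/T_H = 1 − 294.15/777.59 = 0.6217.
W_max = η_max · Q_H = 0.6217 × 228 = 142 kJ.

W_max ≈ 142 kJ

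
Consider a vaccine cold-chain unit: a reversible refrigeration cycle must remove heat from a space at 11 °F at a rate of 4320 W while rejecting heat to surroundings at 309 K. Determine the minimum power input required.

Ẇ_in ≈ 785 W

T_C = 11 °F → (11 − 32) × 5/9 = -11.67 °C = 261.48 K.
COP_R = T_C/(T_H − T_C) = 261.48/47.52 = 5.5030.
W = Q_C/COP_R = 4320/5.5030 = 785 W.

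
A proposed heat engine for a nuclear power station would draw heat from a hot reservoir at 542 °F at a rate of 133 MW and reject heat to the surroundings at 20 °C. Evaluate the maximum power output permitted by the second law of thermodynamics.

T_H = 542 °F → (542 − 32) × 5/9 = 283.33 °C = 556.48 K.
T_C = 20 °C → 20 + 273.15 = 293.15 K.
By the Carnot theorem, η_max = 1 − T_C/T_H = 1 − 293.15/556.48 = 0.4732.
W_max = η_max · Q_H = 0.4732 × 133 = 62.9 MW.

Ẇ_max ≈ 62.9 MW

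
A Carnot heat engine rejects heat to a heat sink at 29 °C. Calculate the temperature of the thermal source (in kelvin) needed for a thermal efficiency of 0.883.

T_H ≈ 2580 K

T_C = 29 °C → 29 + 273.15 = 302.15 K.
From η = 1 − T_C/T_H, solving for T_H gives T_H = T_C/(1 − η) = 302.15/(1 − 0.883) = 2580 K.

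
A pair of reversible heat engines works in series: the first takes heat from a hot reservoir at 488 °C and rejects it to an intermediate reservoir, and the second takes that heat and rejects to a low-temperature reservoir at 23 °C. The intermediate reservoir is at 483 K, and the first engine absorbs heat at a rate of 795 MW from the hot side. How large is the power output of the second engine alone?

T_H = 488 °C → 488 + 273.15 = 761.15 K.
T_C = 23 °C → 23 + 273.15 = 296.15 K.
Heat entering the second stage: Q_m = Q_H·(T_m/T_H) = 795 × 483.00/761.15 = 504 MW.
Second-stage efficiency η₂ = 1 − T_C/T_m = 1 − 296.15/483.00 = 0.3869, so W₂ = η₂·Q_m = 195 MW.

Ẇ₂ ≈ 195 MW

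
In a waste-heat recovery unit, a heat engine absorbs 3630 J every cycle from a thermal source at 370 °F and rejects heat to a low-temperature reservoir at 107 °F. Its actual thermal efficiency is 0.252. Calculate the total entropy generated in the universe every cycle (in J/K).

ΔS_univ ≈ 0.7494 J/K

T_H = 370 °F → (370 − 32) × 5/9 = 187.78 °C = 460.93 K.
T_C = 107 °F → (107 − 32) × 5/9 = 41.67 °C = 314.82 K.
W = η·Q_H = 0.252 × 3630 = 914.8 J, so Q_C = Q_H − W = 2715 J.
Entropy balance on the reservoirs: −Q_H/T_H = -7.875 J/K, +Q_C/T_C = 8.625 J/K.
ΔS_univ = −Q_H/T_H + Q_C/T_C = 0.7494 J/K (> 0, since η = 0.252 < η_Carnot = 0.317).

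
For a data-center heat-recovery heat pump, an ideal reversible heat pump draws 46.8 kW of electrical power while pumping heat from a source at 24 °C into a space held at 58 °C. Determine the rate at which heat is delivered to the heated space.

Q̇_H ≈ 456 kW

T_H = 58 °C → 58 + 273.15 = 331.15 K.
T_C = 24 °C → 24 + 273.15 = 297.15 K.
For a reversible heat pump, COP_HP = T_H/(T_H − T_C) = 331.15/34.00 = 9.7397.
Q_H = COP_HP · W = 9.7397 × 46.8 = 456 kW.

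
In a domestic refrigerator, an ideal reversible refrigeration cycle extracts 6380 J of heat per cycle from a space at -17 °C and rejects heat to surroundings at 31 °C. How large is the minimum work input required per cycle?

W_in ≈ 1200 J

T_H = 31 °C → 31 + 273.15 = 304.15 K.
T_C = -17 °C → -17 + 273.15 = 256.15 K.
The reversible coefficient of performance is COP_R = T_C/(T_H − T_C) = 256.15/48.00 = 5.3365.
W = Q_C/COP_R = 6380/5.3365 = 1200 J.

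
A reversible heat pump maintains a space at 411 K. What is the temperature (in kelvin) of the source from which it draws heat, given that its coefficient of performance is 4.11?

T_C ≈ 311.0 K

COP_HP = T_H/(T_H − T_C) ⇒ T_C = T_H·(COP_HP − 1)/COP_HP = 411.00 × (4.11 − 1)/4.11 = 311.0 K.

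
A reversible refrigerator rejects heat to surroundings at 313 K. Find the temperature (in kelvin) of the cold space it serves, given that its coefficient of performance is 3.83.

T_C ≈ 248 K

COP_R = T_C/(T_H − T_C) ⇒ T_C = T_H·COP_R/(1 + COP_R) = 313.00 × 3.83/(1 + 3.83) = 248 K.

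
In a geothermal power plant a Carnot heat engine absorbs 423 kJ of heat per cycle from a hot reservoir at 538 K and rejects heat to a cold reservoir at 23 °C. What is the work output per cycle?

T_C = 23 °C → 23 + 273.15 = 296.15 K.
For a reversible engine, η = 1 − T_C/T_H = 1 − 296.15/538.00 = 0.4495.
W = η·Q_H = 0.4495 × 423 = 190 kJ.

W ≈ 190 kJ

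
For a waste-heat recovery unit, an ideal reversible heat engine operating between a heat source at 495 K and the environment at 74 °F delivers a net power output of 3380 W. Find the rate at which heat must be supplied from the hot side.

T_C = 74 °F → (74 − 32) × 5/9 = 23.33 °C = 296.48 K.
η_rev = 1 − T_C/T_H = 1 − 296.48/495.00 = 0.4010.
Q_H = W/η = 3380/0.4010 = 8430 W.

Q̇_H ≈ 8430 W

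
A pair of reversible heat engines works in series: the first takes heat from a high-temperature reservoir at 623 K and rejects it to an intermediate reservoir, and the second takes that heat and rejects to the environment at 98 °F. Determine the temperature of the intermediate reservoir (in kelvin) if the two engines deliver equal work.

T_m ≈ 466 K

T_C = 98 °F → (98 − 32) × 5/9 = 36.67 °C = 309.82 K.
For reversible stages Q_m = Q_H·(T_m/T_H). Setting W₁ = Q_H(1 − T_m/T_H) equal to W₂ = Q_m(1 − T_C/T_m) = Q_H·(T_m − T_C)/T_H gives T_H − T_m = T_m − T_C, so T_m = (T_H + T_C)/2 = (623.00 + 309.82)/2 = 466 K.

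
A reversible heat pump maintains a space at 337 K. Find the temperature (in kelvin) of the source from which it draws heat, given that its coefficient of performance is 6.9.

COP_HP = T_H/(T_H − T_C) ⇒ T_C = T_H·(COP_HP − 1)/COP_HP = 337.00 × (6.9 − 1)/6.9 = 288 K.

T_C ≈ 288 K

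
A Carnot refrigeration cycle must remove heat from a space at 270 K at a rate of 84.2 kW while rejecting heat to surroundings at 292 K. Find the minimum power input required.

For a reversible refrigerator, COP_R = T_C/(T_H − T_C) = 270.00/22.00 = 12.2727.
W = Q_C/COP_R = 84.2/12.2727 = 6.86 kW.

Ẇ_in ≈ 6.86 kW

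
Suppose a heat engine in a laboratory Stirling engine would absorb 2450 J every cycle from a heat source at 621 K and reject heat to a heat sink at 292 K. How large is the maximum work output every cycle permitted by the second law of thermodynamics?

By the Carnot theorem, η_max = 1 − T_C/T_H = 1 − 292.00/621.00 = 0.5298.
W_max = η_max · Q_H = 0.5298 × 2450 = 1300 J.

W_max ≈ 1300 J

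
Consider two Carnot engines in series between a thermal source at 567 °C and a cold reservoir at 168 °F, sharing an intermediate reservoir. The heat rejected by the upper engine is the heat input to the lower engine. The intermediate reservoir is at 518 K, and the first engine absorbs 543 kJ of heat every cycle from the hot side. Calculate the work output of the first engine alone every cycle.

W₁ ≈ 208.2 kJ

T_H = 567 °C → 567 + 273.15 = 840.15 K.
T_C = 168 °F → (168 − 32) × 5/9 = 75.56 °C = 348.71 K.
First-stage efficiency η₁ = 1 − T_m/T_H = 1 − 518.00/840.15 = 0.3834.
W₁ = η₁·Q_H = 0.3834 × 543 = 208.2 kJ.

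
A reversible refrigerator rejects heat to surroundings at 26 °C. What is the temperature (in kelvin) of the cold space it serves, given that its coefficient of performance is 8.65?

T_C ≈ 268.1 K

T_H = 26 °C → 26 + 273.15 = 299.15 K.
COP_R = T_C/(T_H − T_C) ⇒ T_C = T_H·COP_R/(1 + COP_R) = 299.15 × 8.65/(1 + 8.65) = 268.1 K.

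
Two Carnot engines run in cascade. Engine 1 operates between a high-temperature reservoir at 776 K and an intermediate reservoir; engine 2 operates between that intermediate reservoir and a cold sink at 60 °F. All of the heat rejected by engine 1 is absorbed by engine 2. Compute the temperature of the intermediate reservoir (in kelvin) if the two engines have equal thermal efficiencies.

T_m ≈ 473 K

T_C = 60 °F → (60 − 32) × 5/9 = 15.56 °C = 288.71 K.
Equal efficiencies require 1 − T_m/T_H = 1 − T_C/T_m, i.e. T_m/T_H = T_C/T_m, so T_m = √(T_H·T_C) = √(776.00 × 288.71) = 473 K.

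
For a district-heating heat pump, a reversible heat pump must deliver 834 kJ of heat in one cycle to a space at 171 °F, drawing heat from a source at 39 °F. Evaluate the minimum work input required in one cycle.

W_in ≈ 175 kJ

T_H = 171 °F → (171 − 32) × 5/9 = 77.22 °C = 350.37 K.
T_C = 39 °F → (39 − 32) × 5/9 = 3.89 °C = 277.04 K.
The Carnot heat-pump COP is COP_HP = T_H/(T_H − T_C) = 350.37/73.33 = 4.7778.
W = Q_H/COP_HP = 834/4.7778 = 175 kJ.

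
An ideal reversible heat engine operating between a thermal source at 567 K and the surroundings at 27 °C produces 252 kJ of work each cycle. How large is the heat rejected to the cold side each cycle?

T_C = 27 °C → 27 + 273.15 = 300.15 K.
The Carnot efficiency is η = 1 − T_C/T_H = 1 − 300.15/567.00 = 0.4706.
Since Q_C/Q_H = T_C/T_H and Q_H = W/η, Q_C = W·T_C/(T_H − T_C) = 252 × 300.15/266.85 = 283.4 kJ.

Q_C ≈ 283.4 kJ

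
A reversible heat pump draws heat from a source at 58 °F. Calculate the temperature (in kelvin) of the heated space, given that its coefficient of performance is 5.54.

T_C = 58 °F → (58 − 32) × 5/9 = 14.44 °C = 287.59 K.
COP_HP = T_H/(T_H − T_C) ⇒ T_H = T_C·COP_HP/(COP_HP − 1) = 287.59 × 5.54/(5.54 − 1) = 350.9 K.

T_H ≈ 350.9 K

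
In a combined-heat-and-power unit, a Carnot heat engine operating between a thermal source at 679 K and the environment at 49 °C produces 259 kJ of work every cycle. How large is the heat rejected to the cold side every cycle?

Q_C ≈ 234 kJ

T_C = 49 °C → 49 + 273.15 = 322.15 K.
The Carnot efficiency is η = 1 − T_C/T_H = 1 − 322.15/679.00 = 0.5256.
Since Q_C/Q_H = T_C/T_H and Q_H = W/η, Q_C = W·T_C/(T_H − T_C) = 259 × 322.15/356.85 = 234 kJ.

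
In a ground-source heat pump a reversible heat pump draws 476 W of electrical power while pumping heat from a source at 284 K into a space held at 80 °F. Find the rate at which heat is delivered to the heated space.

T_H = 80 °F → (80 − 32) × 5/9 = 26.67 °C = 299.82 K.
COP_HP = T_H/(T_H − T_C) = 299.82/15.82 = 18.9557.
Q_H = COP_HP · W = 18.9557 × 476 = 9023 W.

Q̇_H ≈ 9023 W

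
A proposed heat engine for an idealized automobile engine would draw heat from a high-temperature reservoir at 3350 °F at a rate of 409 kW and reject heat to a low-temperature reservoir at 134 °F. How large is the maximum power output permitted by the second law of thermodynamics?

T_H = 3350 °F → (3350 − 32) × 5/9 = 1843.33 °C = 2116.48 K.
T_C = 134 °F → (134 − 32) × 5/9 = 56.67 °C = 329.82 K.
The second-law ceiling is the Carnot efficiency, η_max = 1 − T_C/T_H = 1 − 329.82/2116.48 = 0.8442.
W_max = η_max · Q_H = 0.8442 × 409 = 345 kW.

Ẇ_max ≈ 345 kW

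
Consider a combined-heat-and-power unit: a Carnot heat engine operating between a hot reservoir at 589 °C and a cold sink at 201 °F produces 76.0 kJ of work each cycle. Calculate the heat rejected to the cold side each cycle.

T_H = 589 °C → 589 + 273.15 = 862.15 K.
T_C = 201 °F → (201 − 32) × 5/9 = 93.89 °C = 367.04 K.
For a reversible engine, η = 1 − T_C/T_H = 1 − 367.04/862.15 = 0.5743.
Since Q_C/Q_H = T_C/T_H and Q_H = W/η, Q_C = W·T_C/(T_H − T_C) = 76.0 × 367.04/495.11 = 56.3 kJ.

Q_C ≈ 56.3 kJ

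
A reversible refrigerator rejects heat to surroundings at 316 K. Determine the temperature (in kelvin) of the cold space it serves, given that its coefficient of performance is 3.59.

COP_R = T_C/(T_H − T_C) ⇒ T_C = T_H·COP_R/(1 + COP_R) = 316.00 × 3.59/(1 + 3.59) = 247 K.

T_C ≈ 247 K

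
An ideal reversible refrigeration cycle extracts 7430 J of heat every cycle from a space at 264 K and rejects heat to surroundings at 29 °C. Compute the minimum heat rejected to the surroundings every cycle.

Q_H ≈ 8500 J

T_H = 29 °C → 29 + 273.15 = 302.15 K.
For a reversible cycle Q_H/Q_C = T_H/T_C, so Q_H = Q_C·T_H/T_C = 7430 × 302.15/264.00 = 8500 J.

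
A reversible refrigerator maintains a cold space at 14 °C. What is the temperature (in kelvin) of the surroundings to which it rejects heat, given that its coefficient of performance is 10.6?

T_C = 14 °C → 14 + 273.15 = 287.15 K.
COP_R = T_C/(T_H − T_C) ⇒ T_H = T_C·(1 + 1/COP_R) = 287.15 × (1 + 1/10.6) = 314.2 K.

T_H ≈ 314.2 K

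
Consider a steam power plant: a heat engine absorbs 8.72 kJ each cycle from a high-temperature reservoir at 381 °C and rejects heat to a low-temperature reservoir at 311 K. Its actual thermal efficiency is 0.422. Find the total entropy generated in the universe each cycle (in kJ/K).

ΔS_univ ≈ 0.002876 kJ/K

T_H = 381 °C → 381 + 273.15 = 654.15 K.
W = η·Q_H = 0.422 × 8.72 = 3.680 kJ, so Q_C = Q_H − W = 5.040 kJ.
Entropy balance on the reservoirs: −Q_H/T_H = -0.01333 kJ/K, +Q_C/T_C = 0.01621 kJ/K.
ΔS_univ = −Q_H/T_H + Q_C/T_C = 0.002876 kJ/K (> 0, since η = 0.422 < η_Carnot = 0.525).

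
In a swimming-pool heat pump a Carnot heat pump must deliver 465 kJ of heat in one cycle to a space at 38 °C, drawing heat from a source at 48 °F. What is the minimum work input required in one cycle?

T_H = 38 °C → 38 + 273.15 = 311.15 K.
T_C = 48 °F → (48 − 32) × 5/9 = 8.89 °C = 282.04 K.
For a reversible heat pump, COP_HP = T_H/(T_H − T_C) = 311.15/29.11 = 10.6884.
W = Q_H/COP_HP = 465/10.6884 = 43.5 kJ.

W_in ≈ 43.5 kJ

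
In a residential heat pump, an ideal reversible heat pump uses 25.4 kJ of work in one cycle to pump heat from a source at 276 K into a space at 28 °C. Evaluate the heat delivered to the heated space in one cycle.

T_H = 28 °C → 28 + 273.15 = 301.15 K.
COP_HP = T_H/(T_H − T_C) = 301.15/25.15 = 11.9742.
Q_H = COP_HP · W = 11.9742 × 25.4 = 304 kJ.

Q_H ≈ 304 kJ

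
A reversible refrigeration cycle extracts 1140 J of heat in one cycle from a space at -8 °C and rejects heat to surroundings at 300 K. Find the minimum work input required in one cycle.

W_in ≈ 149.8 J

T_C = -8 °C → -8 + 273.15 = 265.15 K.
For a reversible refrigerator, COP_R = T_C/(T_H − T_C) = 265.15/34.85 = 7.6083.
W = Q_C/COP_R = 1140/7.6083 = 149.8 J.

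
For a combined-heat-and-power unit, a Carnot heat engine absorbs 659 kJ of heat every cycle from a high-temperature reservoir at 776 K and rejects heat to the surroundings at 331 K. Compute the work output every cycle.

W ≈ 377.9 kJ

η_rev = 1 − T_C/T_H = 1 − 331.00/776.00 = 0.5735.
W = η·Q_H = 0.5735 × 659 = 377.9 kJ.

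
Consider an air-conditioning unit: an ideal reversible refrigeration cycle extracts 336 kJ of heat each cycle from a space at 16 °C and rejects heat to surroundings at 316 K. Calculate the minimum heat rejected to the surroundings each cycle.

Q_H ≈ 367.2 kJ

T_C = 16 °C → 16 + 273.15 = 289.15 K.
For a reversible cycle Q_H/Q_C = T_H/T_C, so Q_H = Q_C·T_H/T_C = 336 × 316.00/289.15 = 367.2 kJ.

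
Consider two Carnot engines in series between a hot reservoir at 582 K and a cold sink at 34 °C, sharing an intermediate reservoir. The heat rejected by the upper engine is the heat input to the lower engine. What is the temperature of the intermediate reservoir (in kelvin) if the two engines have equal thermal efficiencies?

T_m ≈ 423 K

T_C = 34 °C → 34 + 273.15 = 307.15 K.
Equal efficiencies require 1 − T_m/T_H = 1 − T_C/T_m, i.e. T_m/T_H = T_C/T_m, so T_m = √(T_H·T_C) = √(582.00 × 307.15) = 423 K.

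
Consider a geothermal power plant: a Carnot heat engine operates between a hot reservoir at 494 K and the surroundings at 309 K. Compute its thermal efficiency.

η_rev = 1 − T_C/T_H = 1 − 309.00/494.00 = 0.374.

η ≈ 0.374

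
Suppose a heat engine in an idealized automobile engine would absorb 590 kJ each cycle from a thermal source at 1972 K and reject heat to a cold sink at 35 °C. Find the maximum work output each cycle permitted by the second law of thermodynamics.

T_C = 35 °C → 35 + 273.15 = 308.15 K.
The second-law ceiling is the Carnot efficiency, η_max = 1 − T_C/T_H = 1 − 308.15/1972.00 = 0.8437.
W_max = η_max · Q_H = 0.8437 × 590 = 497.8 kJ.

W_max ≈ 497.8 kJ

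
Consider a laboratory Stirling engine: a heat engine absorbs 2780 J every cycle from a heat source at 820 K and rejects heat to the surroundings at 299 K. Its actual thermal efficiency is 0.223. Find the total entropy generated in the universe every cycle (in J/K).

W = η·Q_H = 0.223 × 2780 = 619.9 J, so Q_C = Q_H − W = 2160 J.
Reservoir entropy changes: ΔS_H = −Q_H/T_H = −2780/820.00 = -3.390 J/K and ΔS_C = +Q_C/T_C = 2160/299.00 = 7.224 J/K.
ΔS_univ = −Q_H/T_H + Q_C/T_C = 3.83 J/K (> 0, since η = 0.223 < η_Carnot = 0.635).

ΔS_univ ≈ 3.83 J/K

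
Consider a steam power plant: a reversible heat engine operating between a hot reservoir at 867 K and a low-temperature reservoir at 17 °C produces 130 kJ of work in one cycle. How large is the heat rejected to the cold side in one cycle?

Q_C ≈ 65.4 kJ

T_C = 17 °C → 17 + 273.15 = 290.15 K.
Since the cycle is reversible, η = 1 − T_C/T_H = 1 − 290.15/867.00 = 0.6653.
Since Q_C/Q_H = T_C/T_H and Q_H = W/η, Q_C = W·T_C/(T_H − T_C) = 130 × 290.15/576.85 = 65.4 kJ.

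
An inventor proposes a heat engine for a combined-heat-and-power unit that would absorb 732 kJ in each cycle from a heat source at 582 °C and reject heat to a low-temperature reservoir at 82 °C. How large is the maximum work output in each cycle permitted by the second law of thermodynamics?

T_H = 582 °C → 582 + 273.15 = 855.15 K.
T_C = 82 °C → 82 + 273.15 = 355.15 K.
By the Carnot theorem, η_max = 1 − T_C/T_H = 1 − 355.15/855.15 = 0.5847.
W_max = η_max · Q_H = 0.5847 × 732 = 428.0 kJ.

W_max ≈ 428.0 kJ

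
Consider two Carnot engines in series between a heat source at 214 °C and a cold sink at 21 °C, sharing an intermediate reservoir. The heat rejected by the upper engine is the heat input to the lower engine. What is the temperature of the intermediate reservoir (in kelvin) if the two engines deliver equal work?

T_m ≈ 391 K

T_H = 214 °C → 214 + 273.15 = 487.15 K.
T_C = 21 °C → 21 + 273.15 = 294.15 K.
For reversible stages Q_m = Q_H·(T_m/T_H). Setting W₁ = Q_H(1 − T_m/T_H) equal to W₂ = Q_m(1 − T_C/T_m) = Q_H·(T_m − T_C)/T_H gives T_H − T_m = T_m − T_C, so T_m = (T_H + T_C)/2 = (487.15 + 294.15)/2 = 391 K.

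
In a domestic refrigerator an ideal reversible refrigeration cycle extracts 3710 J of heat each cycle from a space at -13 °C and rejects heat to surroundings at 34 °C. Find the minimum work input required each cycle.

W_in ≈ 670.3 J

T_H = 34 °C → 34 + 273.15 = 307.15 K.
T_C = -13 °C → -13 + 273.15 = 260.15 K.
Carnot COP: COP_R = T_C/(T_H − T_C) = 260.15/47.00 = 5.5351.
W = Q_C/COP_R = 3710/5.5351 = 670.3 J.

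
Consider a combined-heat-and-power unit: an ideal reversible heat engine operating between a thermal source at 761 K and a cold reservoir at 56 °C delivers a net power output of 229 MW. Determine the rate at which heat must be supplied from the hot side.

T_C = 56 °C → 56 + 273.15 = 329.15 K.
For a reversible engine, η = 1 − T_C/T_H = 1 − 329.15/761.00 = 0.5675.
Q_H = W/η = 229/0.5675 = 404 MW.

Q̇_H ≈ 404 MW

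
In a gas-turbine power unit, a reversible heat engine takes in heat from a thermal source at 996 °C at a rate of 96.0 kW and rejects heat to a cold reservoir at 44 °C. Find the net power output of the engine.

Ẇ ≈ 72.0 kW

T_H = 996 °C → 996 + 273.15 = 1269.15 K.
T_C = 44 °C → 44 + 273.15 = 317.15 K.
Since the cycle is reversible, η = 1 − T_C/T_H = 1 − 317.15/1269.15 = 0.7501.
W = η·Q_H = 0.7501 × 96.0 = 72.0 kW.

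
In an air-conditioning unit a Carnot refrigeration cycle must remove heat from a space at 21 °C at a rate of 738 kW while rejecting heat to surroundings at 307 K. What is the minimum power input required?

T_C = 21 °C → 21 + 273.15 = 294.15 K.
The reversible coefficient of performance is COP_R = T_C/(T_H − T_C) = 294.15/12.85 = 22.8911.
W = Q_C/COP_R = 738/22.8911 = 32.2 kW.

Ẇ_in ≈ 32.2 kW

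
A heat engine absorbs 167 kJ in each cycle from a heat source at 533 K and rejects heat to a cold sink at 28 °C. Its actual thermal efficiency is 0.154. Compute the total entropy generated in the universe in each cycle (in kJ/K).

ΔS_univ ≈ 0.156 kJ/K

T_C = 28 °C → 28 + 273.15 = 301.15 K.
W = η·Q_H = 0.154 × 167 = 25.72 kJ, so Q_C = Q_H − W = 141.3 kJ.
The hot reservoir loses entropy Q_H/T_H = 167/533.00 = 0.3133 kJ/K; the cold reservoir gains Q_C/T_C = 141.3/301.15 = 0.4691 kJ/K.
ΔS_univ = −Q_H/T_H + Q_C/T_C = 0.156 kJ/K (> 0, since η = 0.154 < η_Carnot = 0.435).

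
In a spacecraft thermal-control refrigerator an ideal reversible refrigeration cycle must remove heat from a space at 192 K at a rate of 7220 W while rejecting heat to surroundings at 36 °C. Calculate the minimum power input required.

T_H = 36 °C → 36 + 273.15 = 309.15 K.
The reversible coefficient of performance is COP_R = T_C/(T_H − T_C) = 192.00/117.15 = 1.6389.
W = Q_C/COP_R = 7220/1.6389 = 4405 W.

Ẇ_in ≈ 4405 W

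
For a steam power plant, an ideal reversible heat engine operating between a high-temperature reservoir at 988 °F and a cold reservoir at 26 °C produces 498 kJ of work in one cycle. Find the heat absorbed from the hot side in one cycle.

T_H = 988 °F → (988 − 32) × 5/9 = 531.11 °C = 804.26 K.
T_C = 26 °C → 26 + 273.15 = 299.15 K.
The Carnot efficiency is η = 1 − T_C/T_H = 1 − 299.15/804.26 = 0.6280.
Q_H = W/η = 498/0.6280 = 793 kJ.

Q_H ≈ 793 kJ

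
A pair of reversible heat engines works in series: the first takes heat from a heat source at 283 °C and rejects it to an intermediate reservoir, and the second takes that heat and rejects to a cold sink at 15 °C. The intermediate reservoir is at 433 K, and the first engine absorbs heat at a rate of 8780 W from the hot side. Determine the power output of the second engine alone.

T_H = 283 °C → 283 + 273.15 = 556.15 K.
T_C = 15 °C → 15 + 273.15 = 288.15 K.
Heat entering the second stage: Q_m = Q_H·(T_m/T_H) = 8780 × 433.00/556.15 = 6840 W.
Second-stage efficiency η₂ = 1 − T_C/T_m = 1 − 288.15/433.00 = 0.3345, so W₂ = η₂·Q_m = 2290 W.

Ẇ₂ ≈ 2290 W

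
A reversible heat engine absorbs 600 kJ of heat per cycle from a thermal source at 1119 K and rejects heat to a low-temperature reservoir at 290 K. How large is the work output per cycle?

W ≈ 444.5 kJ

Carnot efficiency: η = 1 − T_C/T_H = 1 − 290.00/1119.00 = 0.7408.
W = η·Q_H = 0.7408 × 600 = 444.5 kJ.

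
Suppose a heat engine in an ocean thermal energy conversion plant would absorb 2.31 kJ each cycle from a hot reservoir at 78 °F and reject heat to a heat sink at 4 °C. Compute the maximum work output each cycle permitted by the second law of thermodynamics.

T_H = 78 °F → (78 − 32) × 5/9 = 25.56 °C = 298.71 K.
T_C = 4 °C → 4 + 273.15 = 277.15 K.
By the Carnot theorem, η_max = 1 − T_C/T_H = 1 − 277.15/298.71 = 0.0722.
W_max = η_max · Q_H = 0.0722 × 2.31 = 0.1667 kJ.

W_max ≈ 0.1667 kJ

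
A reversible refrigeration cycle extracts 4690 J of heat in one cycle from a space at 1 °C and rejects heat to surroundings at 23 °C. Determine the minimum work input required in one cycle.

T_H = 23 °C → 23 + 273.15 = 296.15 K.
T_C = 1 °C → 1 + 273.15 = 274.15 K.
COP_R = T_C/(T_H − T_C) = 274.15/22.00 = 12.4614.
W = Q_C/COP_R = 4690/12.4614 = 376 J.

W_in ≈ 376 J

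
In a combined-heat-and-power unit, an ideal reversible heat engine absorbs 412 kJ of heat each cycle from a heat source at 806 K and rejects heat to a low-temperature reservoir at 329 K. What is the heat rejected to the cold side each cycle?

Carnot efficiency: η = 1 − T_C/T_H = 1 − 329.00/806.00 = 0.5918.
For a reversible cycle Q_C/Q_H = T_C/T_H, so Q_C = 412 × 329.00/806.00 = 168.2 kJ.

Q_C ≈ 168.2 kJ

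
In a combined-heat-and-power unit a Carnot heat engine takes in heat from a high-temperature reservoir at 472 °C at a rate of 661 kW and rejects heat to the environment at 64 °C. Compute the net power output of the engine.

T_H = 472 °C → 472 + 273.15 = 745.15 K.
T_C = 64 °C → 64 + 273.15 = 337.15 K.
η_rev = 1 − T_C/T_H = 1 − 337.15/745.15 = 0.5475.
W = η·Q_H = 0.5475 × 661 = 361.9 kW.

Ẇ ≈ 361.9 kW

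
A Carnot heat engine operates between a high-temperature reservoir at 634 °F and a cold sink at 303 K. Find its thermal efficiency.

T_H = 634 °F → (634 − 32) × 5/9 = 334.44 °C = 607.59 K.
η_rev = 1 − T_C/T_H = 1 − 303.00/607.59 = 0.5013.

η ≈ 0.5013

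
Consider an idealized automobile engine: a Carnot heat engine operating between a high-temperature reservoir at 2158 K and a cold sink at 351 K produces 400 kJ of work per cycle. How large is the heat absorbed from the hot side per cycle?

η_rev = 1 − T_C/T_H = 1 − 351.00/2158.00 = 0.8373.
Q_H = W/η = 400/0.8373 = 477.7 kJ.

Q_H ≈ 477.7 kJ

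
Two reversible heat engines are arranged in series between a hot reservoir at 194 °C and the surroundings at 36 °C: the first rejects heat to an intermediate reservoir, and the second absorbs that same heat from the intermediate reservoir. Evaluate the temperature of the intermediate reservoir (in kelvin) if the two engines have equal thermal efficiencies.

T_H = 194 °C → 194 + 273.15 = 467.15 K.
T_C = 36 °C → 36 + 273.15 = 309.15 K.
Equal efficiencies require 1 − T_m/T_H = 1 − T_C/T_m, i.e. T_m/T_H = T_C/T_m, so T_m = √(T_H·T_C) = √(467.15 × 309.15) = 380 K.

T_m ≈ 380 K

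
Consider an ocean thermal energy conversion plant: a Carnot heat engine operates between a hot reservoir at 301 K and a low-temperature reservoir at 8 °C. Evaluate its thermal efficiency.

η ≈ 0.0659

T_C = 8 °C → 8 + 273.15 = 281.15 K.
The Carnot efficiency is η = 1 − T_C/T_H = 1 − 281.15/301.00 = 0.0659.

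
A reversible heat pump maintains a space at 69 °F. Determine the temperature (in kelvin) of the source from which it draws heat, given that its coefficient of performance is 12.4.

T_C ≈ 270 K

T_H = 69 °F → (69 − 32) × 5/9 = 20.56 °C = 293.71 K.
COP_HP = T_H/(T_H − T_C) ⇒ T_C = T_H·(COP_HP − 1)/COP_HP = 293.71 × (12.4 − 1)/12.4 = 270 K.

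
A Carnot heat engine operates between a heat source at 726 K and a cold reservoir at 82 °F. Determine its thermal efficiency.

η ≈ 0.585

T_C = 82 °F → (82 − 32) × 5/9 = 27.78 °C = 300.93 K.
Since the cycle is reversible, η = 1 − T_C/T_H = 1 − 300.93/726.00 = 0.585.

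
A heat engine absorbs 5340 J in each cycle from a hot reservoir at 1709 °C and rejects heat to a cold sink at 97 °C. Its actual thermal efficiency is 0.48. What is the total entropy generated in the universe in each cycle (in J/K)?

ΔS_univ ≈ 4.81 J/K

T_H = 1709 °C → 1709 + 273.15 = 1982.15 K.
T_C = 97 °C → 97 + 273.15 = 370.15 K.
W = η·Q_H = 0.48 × 5340 = 2563 J, so Q_C = Q_H − W = 2777 J.
The hot reservoir loses entropy Q_H/T_H = 5340/1982.15 = 2.694 J/K; the cold reservoir gains Q_C/T_C = 2777/370.15 = 7.502 J/K.
ΔS_univ = −Q_H/T_H + Q_C/T_C = 4.81 J/K (> 0, since η = 0.48 < η_Carnot = 0.813).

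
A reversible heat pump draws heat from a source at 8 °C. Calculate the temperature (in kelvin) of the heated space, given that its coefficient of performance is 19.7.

T_H ≈ 296 K

T_C = 8 °C → 8 + 273.15 = 281.15 K.
COP_HP = T_H/(T_H − T_C) ⇒ T_H = T_C·COP_HP/(COP_HP − 1) = 281.15 × 19.7/(19.7 − 1) = 296 K.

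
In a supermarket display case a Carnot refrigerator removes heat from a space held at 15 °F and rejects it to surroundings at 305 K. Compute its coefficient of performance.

T_C = 15 °F → (15 − 32) × 5/9 = -9.44 °C = 263.71 K.
For a reversible refrigerator, COP_R = T_C/(T_H − T_C) = 263.71/(305.00 − 263.71) = 6.386.

COP_R ≈ 6.386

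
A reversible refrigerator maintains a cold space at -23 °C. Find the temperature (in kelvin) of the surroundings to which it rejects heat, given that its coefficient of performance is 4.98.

T_H ≈ 300.4 K

T_C = -23 °C → -23 + 273.15 = 250.15 K.
COP_R = T_C/(T_H − T_C) ⇒ T_H = T_C·(1 + 1/COP_R) = 250.15 × (1 + 1/4.98) = 300.4 K.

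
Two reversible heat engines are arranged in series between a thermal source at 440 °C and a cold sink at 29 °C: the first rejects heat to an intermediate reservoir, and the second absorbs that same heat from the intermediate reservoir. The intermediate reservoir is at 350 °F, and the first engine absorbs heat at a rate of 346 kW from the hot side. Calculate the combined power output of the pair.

T_H = 440 °C → 440 + 273.15 = 713.15 K.
T_C = 29 °C → 29 + 273.15 = 302.15 K.
Two reversible stages in series are equivalent to a single Carnot engine between T_H and T_C, so η_total = 1 − T_C/T_H = 1 − 302.15/713.15 = 0.5763.
W_total = η_total · Q_H = 0.5763 × 346 = 199.4 kW.

Ẇ_total ≈ 199.4 kW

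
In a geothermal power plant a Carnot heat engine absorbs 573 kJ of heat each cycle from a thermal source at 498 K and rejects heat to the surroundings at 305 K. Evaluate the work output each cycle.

W ≈ 222 kJ

Carnot efficiency: η = 1 − T_C/T_H = 1 − 305.00/498.00 = 0.3876.
W = η·Q_H = 0.3876 × 573 = 222 kJ.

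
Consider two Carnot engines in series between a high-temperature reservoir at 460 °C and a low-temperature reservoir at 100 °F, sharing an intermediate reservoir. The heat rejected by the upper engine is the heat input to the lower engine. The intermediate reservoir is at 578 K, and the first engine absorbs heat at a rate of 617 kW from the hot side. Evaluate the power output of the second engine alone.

T_H = 460 °C → 460 + 273.15 = 733.15 K.
T_C = 100 °F → (100 − 32) × 5/9 = 37.78 °C = 310.93 K.
Heat entering the second stage: Q_m = Q_H·(T_m/T_H) = 617 × 578.00/733.15 = 486 kW.
Second-stage efficiency η₂ = 1 − T_C/T_m = 1 − 310.93/578.00 = 0.4621, so W₂ = η₂·Q_m = 225 kW.

Ẇ₂ ≈ 225 kW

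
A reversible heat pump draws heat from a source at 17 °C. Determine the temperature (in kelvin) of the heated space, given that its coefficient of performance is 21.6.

T_H ≈ 304 K

T_C = 17 °C → 17 + 273.15 = 290.15 K.
COP_HP = T_H/(T_H − T_C) ⇒ T_H = T_C·COP_HP/(COP_HP − 1) = 290.15 × 21.6/(21.6 − 1) = 304 K.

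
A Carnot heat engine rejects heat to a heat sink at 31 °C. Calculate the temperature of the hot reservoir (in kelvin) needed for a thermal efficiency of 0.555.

T_C = 31 °C → 31 + 273.15 = 304.15 K.
From η = 1 − T_C/T_H, solving for T_H gives T_H = T_C/(1 − η) = 304.15/(1 − 0.555) = 683 K.

T_H ≈ 683 K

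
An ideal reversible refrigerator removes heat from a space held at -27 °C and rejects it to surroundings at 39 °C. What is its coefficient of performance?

COP_R ≈ 3.73

T_H = 39 °C → 39 + 273.15 = 312.15 K.
T_C = -27 °C → -27 + 273.15 = 246.15 K.
Carnot COP: COP_R = T_C/(T_H − T_C) = 246.15/(312.15 − 246.15) = 3.73.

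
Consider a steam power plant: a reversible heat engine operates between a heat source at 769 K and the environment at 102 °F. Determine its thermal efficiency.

T_C = 102 °F → (102 − 32) × 5/9 = 38.89 °C = 312.04 K.
Carnot efficiency: η = 1 − T_C/T_H = 1 − 312.04/769.00 = 0.594.

η ≈ 0.594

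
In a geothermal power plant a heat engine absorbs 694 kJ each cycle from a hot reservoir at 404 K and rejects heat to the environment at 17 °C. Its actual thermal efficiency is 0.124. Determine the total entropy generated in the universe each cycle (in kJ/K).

T_C = 17 °C → 17 + 273.15 = 290.15 K.
W = η·Q_H = 0.124 × 694 = 86.06 kJ, so Q_C = Q_H − W = 607.9 kJ.
Reservoir entropy changes: ΔS_H = −Q_H/T_H = −694/404.00 = -1.718 kJ/K and ΔS_C = +Q_C/T_C = 607.9/290.15 = 2.095 kJ/K.
ΔS_univ = −Q_H/T_H + Q_C/T_C = 0.377 kJ/K (> 0, since η = 0.124 < η_Carnot = 0.282).

ΔS_univ ≈ 0.377 kJ/K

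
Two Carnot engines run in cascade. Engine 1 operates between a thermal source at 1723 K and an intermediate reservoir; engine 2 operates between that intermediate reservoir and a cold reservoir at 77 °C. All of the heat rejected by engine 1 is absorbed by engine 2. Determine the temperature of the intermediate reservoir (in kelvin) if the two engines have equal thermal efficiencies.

T_m ≈ 777 K

T_C = 77 °C → 77 + 273.15 = 350.15 K.
Equal efficiencies require 1 − T_m/T_H = 1 − T_C/T_m, i.e. T_m/T_H = T_C/T_m, so T_m = √(T_H·T_C) = √(1723.00 × 350.15) = 777 K.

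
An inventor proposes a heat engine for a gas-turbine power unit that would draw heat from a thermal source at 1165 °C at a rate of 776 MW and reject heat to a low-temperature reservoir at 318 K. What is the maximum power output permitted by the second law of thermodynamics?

Ẇ_max ≈ 604 MW

T_H = 1165 °C → 1165 + 273.15 = 1438.15 K.
The upper bound on efficiency is η_max = 1 − T_C/T_H = 1 − 318.00/1438.15 = 0.7789.
W_max = η_max · Q_H = 0.7789 × 776 = 604 MW.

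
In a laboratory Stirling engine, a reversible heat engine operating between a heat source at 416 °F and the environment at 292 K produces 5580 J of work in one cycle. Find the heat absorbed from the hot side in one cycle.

Q_H ≈ 14000 J

T_H = 416 °F → (416 − 32) × 5/9 = 213.33 °C = 486.48 K.
The Carnot efficiency is η = 1 − T_C/T_H = 1 − 292.00/486.48 = 0.3998.
Q_H = W/η = 5580/0.3998 = 14000 J.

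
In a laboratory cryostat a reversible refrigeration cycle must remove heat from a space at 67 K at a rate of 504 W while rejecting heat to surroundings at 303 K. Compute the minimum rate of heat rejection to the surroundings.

For a reversible cycle Q_H/Q_C = T_H/T_C, so Q_H = Q_C·T_H/T_C = 504 × 303.00/67.00 = 2279 W.

Q̇_H ≈ 2279 W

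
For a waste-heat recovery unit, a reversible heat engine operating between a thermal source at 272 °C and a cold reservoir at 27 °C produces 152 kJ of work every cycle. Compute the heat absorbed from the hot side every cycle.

T_H = 272 °C → 272 + 273.15 = 545.15 K.
T_C = 27 °C → 27 + 273.15 = 300.15 K.
Carnot efficiency: η = 1 − T_C/T_H = 1 − 300.15/545.15 = 0.4494.
Q_H = W/η = 152/0.4494 = 338 kJ.

Q_H ≈ 338 kJ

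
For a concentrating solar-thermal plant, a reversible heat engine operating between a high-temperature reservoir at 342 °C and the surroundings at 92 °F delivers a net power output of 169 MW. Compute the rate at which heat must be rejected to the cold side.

Q̇_C ≈ 167.8 MW

T_H = 342 °C → 342 + 273.15 = 615.15 K.
T_C = 92 °F → (92 − 32) × 5/9 = 33.33 °C = 306.48 K.
η_rev = 1 − T_C/T_H = 1 − 306.48/615.15 = 0.5018.
Since Q_C/Q_H = T_C/T_H and Q_H = W/η, Q_C = W·T_C/(T_H − T_C) = 169 × 306.48/308.67 = 167.8 MW.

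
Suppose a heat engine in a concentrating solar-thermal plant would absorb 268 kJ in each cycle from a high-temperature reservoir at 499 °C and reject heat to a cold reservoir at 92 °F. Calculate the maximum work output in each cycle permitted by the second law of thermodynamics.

T_H = 499 °C → 499 + 273.15 = 772.15 K.
T_C = 92 °F → (92 − 32) × 5/9 = 33.33 °C = 306.48 K.
The upper bound on efficiency is η_max = 1 − T_C/T_H = 1 − 306.48/772.15 = 0.6031.
W_max = η_max · Q_H = 0.6031 × 268 = 162 kJ.

W_max ≈ 162 kJ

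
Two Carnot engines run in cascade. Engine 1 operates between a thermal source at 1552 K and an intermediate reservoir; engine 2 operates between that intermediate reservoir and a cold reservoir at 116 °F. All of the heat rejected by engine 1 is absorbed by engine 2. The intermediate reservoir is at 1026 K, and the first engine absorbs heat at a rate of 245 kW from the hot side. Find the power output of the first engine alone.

T_C = 116 °F → (116 − 32) × 5/9 = 46.67 °C = 319.82 K.
First-stage efficiency η₁ = 1 − T_m/T_H = 1 − 1026.00/1552.00 = 0.3389.
W₁ = η₁·Q_H = 0.3389 × 245 = 83.03 kW.

Ẇ₁ ≈ 83.03 kW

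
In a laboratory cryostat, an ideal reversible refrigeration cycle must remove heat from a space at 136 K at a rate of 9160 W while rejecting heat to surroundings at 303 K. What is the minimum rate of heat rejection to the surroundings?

For a reversible cycle Q_H/Q_C = T_H/T_C, so Q_H = Q_C·T_H/T_C = 9160 × 303.00/136.00 = 20400 W.

Q̇_H ≈ 20400 W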